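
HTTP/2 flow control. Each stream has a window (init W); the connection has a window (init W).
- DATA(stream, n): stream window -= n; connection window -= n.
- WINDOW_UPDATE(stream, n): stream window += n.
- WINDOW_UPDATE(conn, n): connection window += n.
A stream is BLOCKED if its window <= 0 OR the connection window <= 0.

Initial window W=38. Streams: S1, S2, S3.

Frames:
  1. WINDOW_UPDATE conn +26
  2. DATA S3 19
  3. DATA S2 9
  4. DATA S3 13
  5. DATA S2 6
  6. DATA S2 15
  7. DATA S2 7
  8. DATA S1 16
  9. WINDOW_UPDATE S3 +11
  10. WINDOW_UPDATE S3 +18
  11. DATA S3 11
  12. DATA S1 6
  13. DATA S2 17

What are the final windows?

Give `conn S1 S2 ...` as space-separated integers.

Op 1: conn=64 S1=38 S2=38 S3=38 blocked=[]
Op 2: conn=45 S1=38 S2=38 S3=19 blocked=[]
Op 3: conn=36 S1=38 S2=29 S3=19 blocked=[]
Op 4: conn=23 S1=38 S2=29 S3=6 blocked=[]
Op 5: conn=17 S1=38 S2=23 S3=6 blocked=[]
Op 6: conn=2 S1=38 S2=8 S3=6 blocked=[]
Op 7: conn=-5 S1=38 S2=1 S3=6 blocked=[1, 2, 3]
Op 8: conn=-21 S1=22 S2=1 S3=6 blocked=[1, 2, 3]
Op 9: conn=-21 S1=22 S2=1 S3=17 blocked=[1, 2, 3]
Op 10: conn=-21 S1=22 S2=1 S3=35 blocked=[1, 2, 3]
Op 11: conn=-32 S1=22 S2=1 S3=24 blocked=[1, 2, 3]
Op 12: conn=-38 S1=16 S2=1 S3=24 blocked=[1, 2, 3]
Op 13: conn=-55 S1=16 S2=-16 S3=24 blocked=[1, 2, 3]

Answer: -55 16 -16 24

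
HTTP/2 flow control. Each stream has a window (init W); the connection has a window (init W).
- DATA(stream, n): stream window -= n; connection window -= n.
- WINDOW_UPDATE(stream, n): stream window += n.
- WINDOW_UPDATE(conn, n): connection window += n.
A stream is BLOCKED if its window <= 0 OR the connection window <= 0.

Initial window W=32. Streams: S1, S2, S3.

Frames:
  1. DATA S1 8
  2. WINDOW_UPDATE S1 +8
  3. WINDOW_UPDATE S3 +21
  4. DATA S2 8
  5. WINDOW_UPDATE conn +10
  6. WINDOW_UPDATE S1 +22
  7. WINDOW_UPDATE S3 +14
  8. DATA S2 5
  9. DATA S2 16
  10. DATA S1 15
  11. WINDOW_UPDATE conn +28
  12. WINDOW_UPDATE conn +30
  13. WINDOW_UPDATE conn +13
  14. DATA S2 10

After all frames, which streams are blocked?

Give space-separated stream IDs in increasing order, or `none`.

Answer: S2

Derivation:
Op 1: conn=24 S1=24 S2=32 S3=32 blocked=[]
Op 2: conn=24 S1=32 S2=32 S3=32 blocked=[]
Op 3: conn=24 S1=32 S2=32 S3=53 blocked=[]
Op 4: conn=16 S1=32 S2=24 S3=53 blocked=[]
Op 5: conn=26 S1=32 S2=24 S3=53 blocked=[]
Op 6: conn=26 S1=54 S2=24 S3=53 blocked=[]
Op 7: conn=26 S1=54 S2=24 S3=67 blocked=[]
Op 8: conn=21 S1=54 S2=19 S3=67 blocked=[]
Op 9: conn=5 S1=54 S2=3 S3=67 blocked=[]
Op 10: conn=-10 S1=39 S2=3 S3=67 blocked=[1, 2, 3]
Op 11: conn=18 S1=39 S2=3 S3=67 blocked=[]
Op 12: conn=48 S1=39 S2=3 S3=67 blocked=[]
Op 13: conn=61 S1=39 S2=3 S3=67 blocked=[]
Op 14: conn=51 S1=39 S2=-7 S3=67 blocked=[2]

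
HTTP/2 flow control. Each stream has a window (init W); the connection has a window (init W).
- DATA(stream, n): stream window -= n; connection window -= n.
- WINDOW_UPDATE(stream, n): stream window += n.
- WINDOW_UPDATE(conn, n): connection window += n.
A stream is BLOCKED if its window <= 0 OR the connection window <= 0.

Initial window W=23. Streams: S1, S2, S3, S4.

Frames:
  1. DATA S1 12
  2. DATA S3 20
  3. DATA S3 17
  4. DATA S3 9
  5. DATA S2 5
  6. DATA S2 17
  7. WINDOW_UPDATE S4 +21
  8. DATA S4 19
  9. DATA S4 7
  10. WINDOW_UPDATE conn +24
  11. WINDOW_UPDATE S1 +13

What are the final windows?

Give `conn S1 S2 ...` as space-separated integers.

Answer: -59 24 1 -23 18

Derivation:
Op 1: conn=11 S1=11 S2=23 S3=23 S4=23 blocked=[]
Op 2: conn=-9 S1=11 S2=23 S3=3 S4=23 blocked=[1, 2, 3, 4]
Op 3: conn=-26 S1=11 S2=23 S3=-14 S4=23 blocked=[1, 2, 3, 4]
Op 4: conn=-35 S1=11 S2=23 S3=-23 S4=23 blocked=[1, 2, 3, 4]
Op 5: conn=-40 S1=11 S2=18 S3=-23 S4=23 blocked=[1, 2, 3, 4]
Op 6: conn=-57 S1=11 S2=1 S3=-23 S4=23 blocked=[1, 2, 3, 4]
Op 7: conn=-57 S1=11 S2=1 S3=-23 S4=44 blocked=[1, 2, 3, 4]
Op 8: conn=-76 S1=11 S2=1 S3=-23 S4=25 blocked=[1, 2, 3, 4]
Op 9: conn=-83 S1=11 S2=1 S3=-23 S4=18 blocked=[1, 2, 3, 4]
Op 10: conn=-59 S1=11 S2=1 S3=-23 S4=18 blocked=[1, 2, 3, 4]
Op 11: conn=-59 S1=24 S2=1 S3=-23 S4=18 blocked=[1, 2, 3, 4]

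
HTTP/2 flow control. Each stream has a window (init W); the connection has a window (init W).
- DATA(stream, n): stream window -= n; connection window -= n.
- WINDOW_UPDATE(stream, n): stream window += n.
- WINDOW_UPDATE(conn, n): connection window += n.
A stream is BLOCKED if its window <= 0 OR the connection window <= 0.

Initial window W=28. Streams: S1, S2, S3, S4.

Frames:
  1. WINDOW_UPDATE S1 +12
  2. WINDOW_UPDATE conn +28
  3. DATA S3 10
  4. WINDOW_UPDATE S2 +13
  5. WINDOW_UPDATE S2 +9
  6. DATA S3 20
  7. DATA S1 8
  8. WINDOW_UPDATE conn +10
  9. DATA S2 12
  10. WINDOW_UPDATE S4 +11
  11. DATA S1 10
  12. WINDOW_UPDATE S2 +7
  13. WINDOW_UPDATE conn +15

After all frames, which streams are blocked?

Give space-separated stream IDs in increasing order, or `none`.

Op 1: conn=28 S1=40 S2=28 S3=28 S4=28 blocked=[]
Op 2: conn=56 S1=40 S2=28 S3=28 S4=28 blocked=[]
Op 3: conn=46 S1=40 S2=28 S3=18 S4=28 blocked=[]
Op 4: conn=46 S1=40 S2=41 S3=18 S4=28 blocked=[]
Op 5: conn=46 S1=40 S2=50 S3=18 S4=28 blocked=[]
Op 6: conn=26 S1=40 S2=50 S3=-2 S4=28 blocked=[3]
Op 7: conn=18 S1=32 S2=50 S3=-2 S4=28 blocked=[3]
Op 8: conn=28 S1=32 S2=50 S3=-2 S4=28 blocked=[3]
Op 9: conn=16 S1=32 S2=38 S3=-2 S4=28 blocked=[3]
Op 10: conn=16 S1=32 S2=38 S3=-2 S4=39 blocked=[3]
Op 11: conn=6 S1=22 S2=38 S3=-2 S4=39 blocked=[3]
Op 12: conn=6 S1=22 S2=45 S3=-2 S4=39 blocked=[3]
Op 13: conn=21 S1=22 S2=45 S3=-2 S4=39 blocked=[3]

Answer: S3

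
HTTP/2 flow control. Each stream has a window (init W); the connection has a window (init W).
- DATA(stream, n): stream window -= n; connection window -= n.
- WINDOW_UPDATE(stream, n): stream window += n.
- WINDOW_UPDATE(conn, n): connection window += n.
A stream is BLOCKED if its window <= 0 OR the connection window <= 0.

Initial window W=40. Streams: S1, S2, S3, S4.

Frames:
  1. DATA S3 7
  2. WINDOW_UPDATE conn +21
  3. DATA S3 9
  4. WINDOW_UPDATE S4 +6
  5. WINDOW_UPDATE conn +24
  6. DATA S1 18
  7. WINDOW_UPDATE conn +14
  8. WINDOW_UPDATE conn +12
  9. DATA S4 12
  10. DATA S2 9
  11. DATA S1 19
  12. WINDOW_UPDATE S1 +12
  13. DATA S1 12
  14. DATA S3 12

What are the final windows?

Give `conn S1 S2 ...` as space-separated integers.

Op 1: conn=33 S1=40 S2=40 S3=33 S4=40 blocked=[]
Op 2: conn=54 S1=40 S2=40 S3=33 S4=40 blocked=[]
Op 3: conn=45 S1=40 S2=40 S3=24 S4=40 blocked=[]
Op 4: conn=45 S1=40 S2=40 S3=24 S4=46 blocked=[]
Op 5: conn=69 S1=40 S2=40 S3=24 S4=46 blocked=[]
Op 6: conn=51 S1=22 S2=40 S3=24 S4=46 blocked=[]
Op 7: conn=65 S1=22 S2=40 S3=24 S4=46 blocked=[]
Op 8: conn=77 S1=22 S2=40 S3=24 S4=46 blocked=[]
Op 9: conn=65 S1=22 S2=40 S3=24 S4=34 blocked=[]
Op 10: conn=56 S1=22 S2=31 S3=24 S4=34 blocked=[]
Op 11: conn=37 S1=3 S2=31 S3=24 S4=34 blocked=[]
Op 12: conn=37 S1=15 S2=31 S3=24 S4=34 blocked=[]
Op 13: conn=25 S1=3 S2=31 S3=24 S4=34 blocked=[]
Op 14: conn=13 S1=3 S2=31 S3=12 S4=34 blocked=[]

Answer: 13 3 31 12 34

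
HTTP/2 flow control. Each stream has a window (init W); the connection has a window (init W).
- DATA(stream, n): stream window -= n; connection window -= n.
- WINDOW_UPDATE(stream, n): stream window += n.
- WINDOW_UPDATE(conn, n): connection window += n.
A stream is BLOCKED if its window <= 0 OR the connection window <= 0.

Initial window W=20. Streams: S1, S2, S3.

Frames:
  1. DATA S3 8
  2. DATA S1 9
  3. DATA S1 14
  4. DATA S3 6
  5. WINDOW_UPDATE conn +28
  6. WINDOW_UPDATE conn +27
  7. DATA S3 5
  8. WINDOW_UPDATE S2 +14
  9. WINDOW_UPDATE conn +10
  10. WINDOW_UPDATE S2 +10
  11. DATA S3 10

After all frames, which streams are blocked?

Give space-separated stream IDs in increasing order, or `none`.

Op 1: conn=12 S1=20 S2=20 S3=12 blocked=[]
Op 2: conn=3 S1=11 S2=20 S3=12 blocked=[]
Op 3: conn=-11 S1=-3 S2=20 S3=12 blocked=[1, 2, 3]
Op 4: conn=-17 S1=-3 S2=20 S3=6 blocked=[1, 2, 3]
Op 5: conn=11 S1=-3 S2=20 S3=6 blocked=[1]
Op 6: conn=38 S1=-3 S2=20 S3=6 blocked=[1]
Op 7: conn=33 S1=-3 S2=20 S3=1 blocked=[1]
Op 8: conn=33 S1=-3 S2=34 S3=1 blocked=[1]
Op 9: conn=43 S1=-3 S2=34 S3=1 blocked=[1]
Op 10: conn=43 S1=-3 S2=44 S3=1 blocked=[1]
Op 11: conn=33 S1=-3 S2=44 S3=-9 blocked=[1, 3]

Answer: S1 S3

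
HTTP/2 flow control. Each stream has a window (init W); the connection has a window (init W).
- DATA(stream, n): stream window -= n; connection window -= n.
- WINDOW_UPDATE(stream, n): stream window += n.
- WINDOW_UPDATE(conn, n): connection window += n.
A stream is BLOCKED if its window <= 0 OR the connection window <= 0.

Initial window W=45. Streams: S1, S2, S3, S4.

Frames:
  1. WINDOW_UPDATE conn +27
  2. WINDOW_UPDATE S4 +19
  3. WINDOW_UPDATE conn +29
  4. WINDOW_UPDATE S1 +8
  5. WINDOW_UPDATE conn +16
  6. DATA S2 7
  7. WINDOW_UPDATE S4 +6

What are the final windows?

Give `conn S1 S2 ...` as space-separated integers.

Op 1: conn=72 S1=45 S2=45 S3=45 S4=45 blocked=[]
Op 2: conn=72 S1=45 S2=45 S3=45 S4=64 blocked=[]
Op 3: conn=101 S1=45 S2=45 S3=45 S4=64 blocked=[]
Op 4: conn=101 S1=53 S2=45 S3=45 S4=64 blocked=[]
Op 5: conn=117 S1=53 S2=45 S3=45 S4=64 blocked=[]
Op 6: conn=110 S1=53 S2=38 S3=45 S4=64 blocked=[]
Op 7: conn=110 S1=53 S2=38 S3=45 S4=70 blocked=[]

Answer: 110 53 38 45 70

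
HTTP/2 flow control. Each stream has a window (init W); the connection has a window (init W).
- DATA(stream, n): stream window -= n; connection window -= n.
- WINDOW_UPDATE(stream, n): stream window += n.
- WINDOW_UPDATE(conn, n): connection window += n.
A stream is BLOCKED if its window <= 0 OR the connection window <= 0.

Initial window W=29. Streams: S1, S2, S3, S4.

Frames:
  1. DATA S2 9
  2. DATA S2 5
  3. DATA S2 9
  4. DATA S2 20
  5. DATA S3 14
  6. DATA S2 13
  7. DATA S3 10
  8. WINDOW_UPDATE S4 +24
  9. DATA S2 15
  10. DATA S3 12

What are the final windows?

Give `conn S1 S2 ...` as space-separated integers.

Answer: -78 29 -42 -7 53

Derivation:
Op 1: conn=20 S1=29 S2=20 S3=29 S4=29 blocked=[]
Op 2: conn=15 S1=29 S2=15 S3=29 S4=29 blocked=[]
Op 3: conn=6 S1=29 S2=6 S3=29 S4=29 blocked=[]
Op 4: conn=-14 S1=29 S2=-14 S3=29 S4=29 blocked=[1, 2, 3, 4]
Op 5: conn=-28 S1=29 S2=-14 S3=15 S4=29 blocked=[1, 2, 3, 4]
Op 6: conn=-41 S1=29 S2=-27 S3=15 S4=29 blocked=[1, 2, 3, 4]
Op 7: conn=-51 S1=29 S2=-27 S3=5 S4=29 blocked=[1, 2, 3, 4]
Op 8: conn=-51 S1=29 S2=-27 S3=5 S4=53 blocked=[1, 2, 3, 4]
Op 9: conn=-66 S1=29 S2=-42 S3=5 S4=53 blocked=[1, 2, 3, 4]
Op 10: conn=-78 S1=29 S2=-42 S3=-7 S4=53 blocked=[1, 2, 3, 4]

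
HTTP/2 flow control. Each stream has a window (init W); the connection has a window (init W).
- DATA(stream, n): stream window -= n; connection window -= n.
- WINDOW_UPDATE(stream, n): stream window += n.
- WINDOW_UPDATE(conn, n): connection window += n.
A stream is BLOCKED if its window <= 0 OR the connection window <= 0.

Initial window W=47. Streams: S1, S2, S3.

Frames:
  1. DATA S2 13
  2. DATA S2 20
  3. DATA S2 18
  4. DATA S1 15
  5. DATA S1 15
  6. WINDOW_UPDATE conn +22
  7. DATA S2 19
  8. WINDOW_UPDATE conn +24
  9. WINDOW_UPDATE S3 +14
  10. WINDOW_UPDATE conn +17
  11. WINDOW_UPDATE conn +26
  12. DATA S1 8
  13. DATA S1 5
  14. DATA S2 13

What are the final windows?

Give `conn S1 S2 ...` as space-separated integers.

Op 1: conn=34 S1=47 S2=34 S3=47 blocked=[]
Op 2: conn=14 S1=47 S2=14 S3=47 blocked=[]
Op 3: conn=-4 S1=47 S2=-4 S3=47 blocked=[1, 2, 3]
Op 4: conn=-19 S1=32 S2=-4 S3=47 blocked=[1, 2, 3]
Op 5: conn=-34 S1=17 S2=-4 S3=47 blocked=[1, 2, 3]
Op 6: conn=-12 S1=17 S2=-4 S3=47 blocked=[1, 2, 3]
Op 7: conn=-31 S1=17 S2=-23 S3=47 blocked=[1, 2, 3]
Op 8: conn=-7 S1=17 S2=-23 S3=47 blocked=[1, 2, 3]
Op 9: conn=-7 S1=17 S2=-23 S3=61 blocked=[1, 2, 3]
Op 10: conn=10 S1=17 S2=-23 S3=61 blocked=[2]
Op 11: conn=36 S1=17 S2=-23 S3=61 blocked=[2]
Op 12: conn=28 S1=9 S2=-23 S3=61 blocked=[2]
Op 13: conn=23 S1=4 S2=-23 S3=61 blocked=[2]
Op 14: conn=10 S1=4 S2=-36 S3=61 blocked=[2]

Answer: 10 4 -36 61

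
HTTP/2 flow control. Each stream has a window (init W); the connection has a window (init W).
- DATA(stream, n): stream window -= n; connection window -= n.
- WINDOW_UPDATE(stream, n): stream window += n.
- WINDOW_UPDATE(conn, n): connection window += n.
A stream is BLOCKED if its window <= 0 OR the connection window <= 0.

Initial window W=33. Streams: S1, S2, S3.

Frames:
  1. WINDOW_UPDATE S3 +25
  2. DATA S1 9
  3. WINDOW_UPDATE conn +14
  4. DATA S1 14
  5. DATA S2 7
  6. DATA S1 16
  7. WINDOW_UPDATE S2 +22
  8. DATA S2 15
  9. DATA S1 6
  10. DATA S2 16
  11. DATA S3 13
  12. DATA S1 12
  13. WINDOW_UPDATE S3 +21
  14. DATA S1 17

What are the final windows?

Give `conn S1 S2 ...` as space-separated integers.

Op 1: conn=33 S1=33 S2=33 S3=58 blocked=[]
Op 2: conn=24 S1=24 S2=33 S3=58 blocked=[]
Op 3: conn=38 S1=24 S2=33 S3=58 blocked=[]
Op 4: conn=24 S1=10 S2=33 S3=58 blocked=[]
Op 5: conn=17 S1=10 S2=26 S3=58 blocked=[]
Op 6: conn=1 S1=-6 S2=26 S3=58 blocked=[1]
Op 7: conn=1 S1=-6 S2=48 S3=58 blocked=[1]
Op 8: conn=-14 S1=-6 S2=33 S3=58 blocked=[1, 2, 3]
Op 9: conn=-20 S1=-12 S2=33 S3=58 blocked=[1, 2, 3]
Op 10: conn=-36 S1=-12 S2=17 S3=58 blocked=[1, 2, 3]
Op 11: conn=-49 S1=-12 S2=17 S3=45 blocked=[1, 2, 3]
Op 12: conn=-61 S1=-24 S2=17 S3=45 blocked=[1, 2, 3]
Op 13: conn=-61 S1=-24 S2=17 S3=66 blocked=[1, 2, 3]
Op 14: conn=-78 S1=-41 S2=17 S3=66 blocked=[1, 2, 3]

Answer: -78 -41 17 66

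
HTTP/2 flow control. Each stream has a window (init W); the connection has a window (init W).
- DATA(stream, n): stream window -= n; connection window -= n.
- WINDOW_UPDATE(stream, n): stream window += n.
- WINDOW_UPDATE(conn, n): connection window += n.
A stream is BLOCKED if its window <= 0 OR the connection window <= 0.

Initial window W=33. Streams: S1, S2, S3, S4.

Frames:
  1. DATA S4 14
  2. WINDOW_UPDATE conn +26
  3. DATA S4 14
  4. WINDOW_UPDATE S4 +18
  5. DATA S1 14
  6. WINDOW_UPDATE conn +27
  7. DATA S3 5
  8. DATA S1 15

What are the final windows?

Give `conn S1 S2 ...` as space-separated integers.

Answer: 24 4 33 28 23

Derivation:
Op 1: conn=19 S1=33 S2=33 S3=33 S4=19 blocked=[]
Op 2: conn=45 S1=33 S2=33 S3=33 S4=19 blocked=[]
Op 3: conn=31 S1=33 S2=33 S3=33 S4=5 blocked=[]
Op 4: conn=31 S1=33 S2=33 S3=33 S4=23 blocked=[]
Op 5: conn=17 S1=19 S2=33 S3=33 S4=23 blocked=[]
Op 6: conn=44 S1=19 S2=33 S3=33 S4=23 blocked=[]
Op 7: conn=39 S1=19 S2=33 S3=28 S4=23 blocked=[]
Op 8: conn=24 S1=4 S2=33 S3=28 S4=23 blocked=[]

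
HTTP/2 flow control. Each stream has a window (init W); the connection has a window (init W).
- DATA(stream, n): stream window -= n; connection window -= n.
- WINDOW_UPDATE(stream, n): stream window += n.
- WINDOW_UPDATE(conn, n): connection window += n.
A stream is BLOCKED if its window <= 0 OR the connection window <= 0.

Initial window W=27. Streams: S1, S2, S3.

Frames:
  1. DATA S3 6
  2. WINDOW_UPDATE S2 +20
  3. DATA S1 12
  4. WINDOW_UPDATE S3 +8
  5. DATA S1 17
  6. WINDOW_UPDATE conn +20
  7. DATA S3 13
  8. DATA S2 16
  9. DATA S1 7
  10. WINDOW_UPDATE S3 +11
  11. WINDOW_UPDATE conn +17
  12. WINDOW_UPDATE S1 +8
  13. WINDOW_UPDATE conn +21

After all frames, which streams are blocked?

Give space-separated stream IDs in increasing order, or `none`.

Op 1: conn=21 S1=27 S2=27 S3=21 blocked=[]
Op 2: conn=21 S1=27 S2=47 S3=21 blocked=[]
Op 3: conn=9 S1=15 S2=47 S3=21 blocked=[]
Op 4: conn=9 S1=15 S2=47 S3=29 blocked=[]
Op 5: conn=-8 S1=-2 S2=47 S3=29 blocked=[1, 2, 3]
Op 6: conn=12 S1=-2 S2=47 S3=29 blocked=[1]
Op 7: conn=-1 S1=-2 S2=47 S3=16 blocked=[1, 2, 3]
Op 8: conn=-17 S1=-2 S2=31 S3=16 blocked=[1, 2, 3]
Op 9: conn=-24 S1=-9 S2=31 S3=16 blocked=[1, 2, 3]
Op 10: conn=-24 S1=-9 S2=31 S3=27 blocked=[1, 2, 3]
Op 11: conn=-7 S1=-9 S2=31 S3=27 blocked=[1, 2, 3]
Op 12: conn=-7 S1=-1 S2=31 S3=27 blocked=[1, 2, 3]
Op 13: conn=14 S1=-1 S2=31 S3=27 blocked=[1]

Answer: S1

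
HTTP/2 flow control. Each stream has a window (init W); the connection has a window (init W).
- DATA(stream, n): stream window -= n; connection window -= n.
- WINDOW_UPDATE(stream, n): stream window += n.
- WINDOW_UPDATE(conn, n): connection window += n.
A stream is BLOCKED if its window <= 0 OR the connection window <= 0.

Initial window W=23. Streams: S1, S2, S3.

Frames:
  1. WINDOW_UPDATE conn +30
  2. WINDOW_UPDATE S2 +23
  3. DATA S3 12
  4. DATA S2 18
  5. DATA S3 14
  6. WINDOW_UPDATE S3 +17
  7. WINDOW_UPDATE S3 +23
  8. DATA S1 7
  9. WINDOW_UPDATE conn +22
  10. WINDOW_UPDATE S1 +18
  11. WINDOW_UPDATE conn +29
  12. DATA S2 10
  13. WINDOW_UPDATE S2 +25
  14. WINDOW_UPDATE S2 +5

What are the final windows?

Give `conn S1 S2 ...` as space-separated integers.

Op 1: conn=53 S1=23 S2=23 S3=23 blocked=[]
Op 2: conn=53 S1=23 S2=46 S3=23 blocked=[]
Op 3: conn=41 S1=23 S2=46 S3=11 blocked=[]
Op 4: conn=23 S1=23 S2=28 S3=11 blocked=[]
Op 5: conn=9 S1=23 S2=28 S3=-3 blocked=[3]
Op 6: conn=9 S1=23 S2=28 S3=14 blocked=[]
Op 7: conn=9 S1=23 S2=28 S3=37 blocked=[]
Op 8: conn=2 S1=16 S2=28 S3=37 blocked=[]
Op 9: conn=24 S1=16 S2=28 S3=37 blocked=[]
Op 10: conn=24 S1=34 S2=28 S3=37 blocked=[]
Op 11: conn=53 S1=34 S2=28 S3=37 blocked=[]
Op 12: conn=43 S1=34 S2=18 S3=37 blocked=[]
Op 13: conn=43 S1=34 S2=43 S3=37 blocked=[]
Op 14: conn=43 S1=34 S2=48 S3=37 blocked=[]

Answer: 43 34 48 37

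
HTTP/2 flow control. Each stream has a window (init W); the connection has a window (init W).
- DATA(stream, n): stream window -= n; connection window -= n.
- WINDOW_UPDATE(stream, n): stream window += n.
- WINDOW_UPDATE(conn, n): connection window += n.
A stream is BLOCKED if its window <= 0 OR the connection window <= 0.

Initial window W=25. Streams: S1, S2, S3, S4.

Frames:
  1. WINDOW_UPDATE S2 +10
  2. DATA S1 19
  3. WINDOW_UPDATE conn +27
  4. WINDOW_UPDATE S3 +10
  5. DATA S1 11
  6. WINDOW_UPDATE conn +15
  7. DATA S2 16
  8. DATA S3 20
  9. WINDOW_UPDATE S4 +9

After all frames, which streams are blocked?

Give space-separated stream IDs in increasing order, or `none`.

Answer: S1

Derivation:
Op 1: conn=25 S1=25 S2=35 S3=25 S4=25 blocked=[]
Op 2: conn=6 S1=6 S2=35 S3=25 S4=25 blocked=[]
Op 3: conn=33 S1=6 S2=35 S3=25 S4=25 blocked=[]
Op 4: conn=33 S1=6 S2=35 S3=35 S4=25 blocked=[]
Op 5: conn=22 S1=-5 S2=35 S3=35 S4=25 blocked=[1]
Op 6: conn=37 S1=-5 S2=35 S3=35 S4=25 blocked=[1]
Op 7: conn=21 S1=-5 S2=19 S3=35 S4=25 blocked=[1]
Op 8: conn=1 S1=-5 S2=19 S3=15 S4=25 blocked=[1]
Op 9: conn=1 S1=-5 S2=19 S3=15 S4=34 blocked=[1]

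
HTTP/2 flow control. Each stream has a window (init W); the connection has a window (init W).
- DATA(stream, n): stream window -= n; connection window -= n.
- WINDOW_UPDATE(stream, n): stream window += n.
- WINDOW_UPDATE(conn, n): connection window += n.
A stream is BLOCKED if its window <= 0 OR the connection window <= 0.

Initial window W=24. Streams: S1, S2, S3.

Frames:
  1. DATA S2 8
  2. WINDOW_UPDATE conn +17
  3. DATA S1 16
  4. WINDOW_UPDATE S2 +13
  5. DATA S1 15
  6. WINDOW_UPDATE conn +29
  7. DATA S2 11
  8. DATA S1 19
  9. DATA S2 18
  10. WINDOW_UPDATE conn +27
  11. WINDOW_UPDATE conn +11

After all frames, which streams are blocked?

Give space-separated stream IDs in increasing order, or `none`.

Answer: S1 S2

Derivation:
Op 1: conn=16 S1=24 S2=16 S3=24 blocked=[]
Op 2: conn=33 S1=24 S2=16 S3=24 blocked=[]
Op 3: conn=17 S1=8 S2=16 S3=24 blocked=[]
Op 4: conn=17 S1=8 S2=29 S3=24 blocked=[]
Op 5: conn=2 S1=-7 S2=29 S3=24 blocked=[1]
Op 6: conn=31 S1=-7 S2=29 S3=24 blocked=[1]
Op 7: conn=20 S1=-7 S2=18 S3=24 blocked=[1]
Op 8: conn=1 S1=-26 S2=18 S3=24 blocked=[1]
Op 9: conn=-17 S1=-26 S2=0 S3=24 blocked=[1, 2, 3]
Op 10: conn=10 S1=-26 S2=0 S3=24 blocked=[1, 2]
Op 11: conn=21 S1=-26 S2=0 S3=24 blocked=[1, 2]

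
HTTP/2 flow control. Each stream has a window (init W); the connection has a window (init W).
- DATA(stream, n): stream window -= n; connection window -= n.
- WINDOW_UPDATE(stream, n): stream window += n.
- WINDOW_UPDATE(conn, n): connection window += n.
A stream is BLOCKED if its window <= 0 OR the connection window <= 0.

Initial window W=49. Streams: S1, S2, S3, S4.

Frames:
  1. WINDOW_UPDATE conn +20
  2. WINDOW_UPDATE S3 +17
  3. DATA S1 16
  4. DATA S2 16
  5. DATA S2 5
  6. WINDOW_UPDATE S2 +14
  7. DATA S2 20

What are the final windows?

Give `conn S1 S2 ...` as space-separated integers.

Op 1: conn=69 S1=49 S2=49 S3=49 S4=49 blocked=[]
Op 2: conn=69 S1=49 S2=49 S3=66 S4=49 blocked=[]
Op 3: conn=53 S1=33 S2=49 S3=66 S4=49 blocked=[]
Op 4: conn=37 S1=33 S2=33 S3=66 S4=49 blocked=[]
Op 5: conn=32 S1=33 S2=28 S3=66 S4=49 blocked=[]
Op 6: conn=32 S1=33 S2=42 S3=66 S4=49 blocked=[]
Op 7: conn=12 S1=33 S2=22 S3=66 S4=49 blocked=[]

Answer: 12 33 22 66 49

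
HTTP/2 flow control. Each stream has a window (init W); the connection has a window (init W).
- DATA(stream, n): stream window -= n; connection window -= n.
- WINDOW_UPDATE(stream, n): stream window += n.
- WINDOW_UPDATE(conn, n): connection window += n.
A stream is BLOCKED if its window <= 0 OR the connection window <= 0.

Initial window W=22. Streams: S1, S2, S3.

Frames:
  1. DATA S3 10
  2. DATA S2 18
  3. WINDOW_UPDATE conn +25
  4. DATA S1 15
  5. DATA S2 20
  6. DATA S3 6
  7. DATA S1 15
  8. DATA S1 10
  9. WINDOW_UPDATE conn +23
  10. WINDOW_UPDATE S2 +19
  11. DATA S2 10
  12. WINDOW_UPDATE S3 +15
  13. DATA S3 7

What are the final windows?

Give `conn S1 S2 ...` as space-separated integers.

Op 1: conn=12 S1=22 S2=22 S3=12 blocked=[]
Op 2: conn=-6 S1=22 S2=4 S3=12 blocked=[1, 2, 3]
Op 3: conn=19 S1=22 S2=4 S3=12 blocked=[]
Op 4: conn=4 S1=7 S2=4 S3=12 blocked=[]
Op 5: conn=-16 S1=7 S2=-16 S3=12 blocked=[1, 2, 3]
Op 6: conn=-22 S1=7 S2=-16 S3=6 blocked=[1, 2, 3]
Op 7: conn=-37 S1=-8 S2=-16 S3=6 blocked=[1, 2, 3]
Op 8: conn=-47 S1=-18 S2=-16 S3=6 blocked=[1, 2, 3]
Op 9: conn=-24 S1=-18 S2=-16 S3=6 blocked=[1, 2, 3]
Op 10: conn=-24 S1=-18 S2=3 S3=6 blocked=[1, 2, 3]
Op 11: conn=-34 S1=-18 S2=-7 S3=6 blocked=[1, 2, 3]
Op 12: conn=-34 S1=-18 S2=-7 S3=21 blocked=[1, 2, 3]
Op 13: conn=-41 S1=-18 S2=-7 S3=14 blocked=[1, 2, 3]

Answer: -41 -18 -7 14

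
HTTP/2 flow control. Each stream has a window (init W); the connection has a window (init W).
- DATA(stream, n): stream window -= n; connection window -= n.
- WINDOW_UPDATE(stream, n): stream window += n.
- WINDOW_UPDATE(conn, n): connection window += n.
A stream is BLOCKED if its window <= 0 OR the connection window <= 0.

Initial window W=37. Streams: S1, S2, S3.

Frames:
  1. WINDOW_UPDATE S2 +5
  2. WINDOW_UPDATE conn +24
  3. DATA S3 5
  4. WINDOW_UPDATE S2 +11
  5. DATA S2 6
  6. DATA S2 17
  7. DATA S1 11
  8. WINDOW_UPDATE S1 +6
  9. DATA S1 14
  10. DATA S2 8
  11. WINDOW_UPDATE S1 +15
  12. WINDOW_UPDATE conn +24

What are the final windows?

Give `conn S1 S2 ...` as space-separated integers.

Op 1: conn=37 S1=37 S2=42 S3=37 blocked=[]
Op 2: conn=61 S1=37 S2=42 S3=37 blocked=[]
Op 3: conn=56 S1=37 S2=42 S3=32 blocked=[]
Op 4: conn=56 S1=37 S2=53 S3=32 blocked=[]
Op 5: conn=50 S1=37 S2=47 S3=32 blocked=[]
Op 6: conn=33 S1=37 S2=30 S3=32 blocked=[]
Op 7: conn=22 S1=26 S2=30 S3=32 blocked=[]
Op 8: conn=22 S1=32 S2=30 S3=32 blocked=[]
Op 9: conn=8 S1=18 S2=30 S3=32 blocked=[]
Op 10: conn=0 S1=18 S2=22 S3=32 blocked=[1, 2, 3]
Op 11: conn=0 S1=33 S2=22 S3=32 blocked=[1, 2, 3]
Op 12: conn=24 S1=33 S2=22 S3=32 blocked=[]

Answer: 24 33 22 32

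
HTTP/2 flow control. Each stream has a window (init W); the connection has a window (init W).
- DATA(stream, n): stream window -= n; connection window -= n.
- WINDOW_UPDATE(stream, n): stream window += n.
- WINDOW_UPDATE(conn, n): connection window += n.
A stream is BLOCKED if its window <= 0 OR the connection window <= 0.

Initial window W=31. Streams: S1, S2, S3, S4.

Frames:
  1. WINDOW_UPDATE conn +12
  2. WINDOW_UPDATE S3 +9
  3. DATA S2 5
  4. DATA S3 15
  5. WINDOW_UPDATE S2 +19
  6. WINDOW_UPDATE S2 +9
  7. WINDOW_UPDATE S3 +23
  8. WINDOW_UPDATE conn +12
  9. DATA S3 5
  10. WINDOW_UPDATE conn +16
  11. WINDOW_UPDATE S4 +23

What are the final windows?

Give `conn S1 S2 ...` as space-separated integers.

Op 1: conn=43 S1=31 S2=31 S3=31 S4=31 blocked=[]
Op 2: conn=43 S1=31 S2=31 S3=40 S4=31 blocked=[]
Op 3: conn=38 S1=31 S2=26 S3=40 S4=31 blocked=[]
Op 4: conn=23 S1=31 S2=26 S3=25 S4=31 blocked=[]
Op 5: conn=23 S1=31 S2=45 S3=25 S4=31 blocked=[]
Op 6: conn=23 S1=31 S2=54 S3=25 S4=31 blocked=[]
Op 7: conn=23 S1=31 S2=54 S3=48 S4=31 blocked=[]
Op 8: conn=35 S1=31 S2=54 S3=48 S4=31 blocked=[]
Op 9: conn=30 S1=31 S2=54 S3=43 S4=31 blocked=[]
Op 10: conn=46 S1=31 S2=54 S3=43 S4=31 blocked=[]
Op 11: conn=46 S1=31 S2=54 S3=43 S4=54 blocked=[]

Answer: 46 31 54 43 54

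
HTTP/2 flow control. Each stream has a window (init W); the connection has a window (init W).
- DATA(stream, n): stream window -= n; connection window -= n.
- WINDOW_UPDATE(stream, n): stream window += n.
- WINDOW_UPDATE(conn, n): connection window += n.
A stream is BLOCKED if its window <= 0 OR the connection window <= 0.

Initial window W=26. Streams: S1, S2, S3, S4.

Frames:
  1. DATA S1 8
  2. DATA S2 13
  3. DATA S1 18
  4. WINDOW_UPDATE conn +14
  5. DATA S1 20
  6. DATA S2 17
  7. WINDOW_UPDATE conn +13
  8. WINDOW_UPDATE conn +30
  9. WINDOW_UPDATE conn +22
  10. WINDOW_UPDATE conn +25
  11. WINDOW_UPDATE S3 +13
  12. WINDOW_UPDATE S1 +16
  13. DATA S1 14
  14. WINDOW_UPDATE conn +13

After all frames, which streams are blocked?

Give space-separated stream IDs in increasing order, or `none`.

Op 1: conn=18 S1=18 S2=26 S3=26 S4=26 blocked=[]
Op 2: conn=5 S1=18 S2=13 S3=26 S4=26 blocked=[]
Op 3: conn=-13 S1=0 S2=13 S3=26 S4=26 blocked=[1, 2, 3, 4]
Op 4: conn=1 S1=0 S2=13 S3=26 S4=26 blocked=[1]
Op 5: conn=-19 S1=-20 S2=13 S3=26 S4=26 blocked=[1, 2, 3, 4]
Op 6: conn=-36 S1=-20 S2=-4 S3=26 S4=26 blocked=[1, 2, 3, 4]
Op 7: conn=-23 S1=-20 S2=-4 S3=26 S4=26 blocked=[1, 2, 3, 4]
Op 8: conn=7 S1=-20 S2=-4 S3=26 S4=26 blocked=[1, 2]
Op 9: conn=29 S1=-20 S2=-4 S3=26 S4=26 blocked=[1, 2]
Op 10: conn=54 S1=-20 S2=-4 S3=26 S4=26 blocked=[1, 2]
Op 11: conn=54 S1=-20 S2=-4 S3=39 S4=26 blocked=[1, 2]
Op 12: conn=54 S1=-4 S2=-4 S3=39 S4=26 blocked=[1, 2]
Op 13: conn=40 S1=-18 S2=-4 S3=39 S4=26 blocked=[1, 2]
Op 14: conn=53 S1=-18 S2=-4 S3=39 S4=26 blocked=[1, 2]

Answer: S1 S2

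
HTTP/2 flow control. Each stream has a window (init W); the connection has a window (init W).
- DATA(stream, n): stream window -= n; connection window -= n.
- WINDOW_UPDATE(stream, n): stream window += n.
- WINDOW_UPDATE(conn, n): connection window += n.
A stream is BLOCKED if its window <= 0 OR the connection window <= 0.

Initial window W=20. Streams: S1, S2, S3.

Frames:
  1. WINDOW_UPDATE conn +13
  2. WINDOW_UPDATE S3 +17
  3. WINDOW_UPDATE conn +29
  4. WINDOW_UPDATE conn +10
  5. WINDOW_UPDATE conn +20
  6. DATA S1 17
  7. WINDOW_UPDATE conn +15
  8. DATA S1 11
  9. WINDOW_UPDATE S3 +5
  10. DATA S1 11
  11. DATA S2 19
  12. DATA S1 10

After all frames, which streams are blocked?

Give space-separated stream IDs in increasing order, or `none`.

Answer: S1

Derivation:
Op 1: conn=33 S1=20 S2=20 S3=20 blocked=[]
Op 2: conn=33 S1=20 S2=20 S3=37 blocked=[]
Op 3: conn=62 S1=20 S2=20 S3=37 blocked=[]
Op 4: conn=72 S1=20 S2=20 S3=37 blocked=[]
Op 5: conn=92 S1=20 S2=20 S3=37 blocked=[]
Op 6: conn=75 S1=3 S2=20 S3=37 blocked=[]
Op 7: conn=90 S1=3 S2=20 S3=37 blocked=[]
Op 8: conn=79 S1=-8 S2=20 S3=37 blocked=[1]
Op 9: conn=79 S1=-8 S2=20 S3=42 blocked=[1]
Op 10: conn=68 S1=-19 S2=20 S3=42 blocked=[1]
Op 11: conn=49 S1=-19 S2=1 S3=42 blocked=[1]
Op 12: conn=39 S1=-29 S2=1 S3=42 blocked=[1]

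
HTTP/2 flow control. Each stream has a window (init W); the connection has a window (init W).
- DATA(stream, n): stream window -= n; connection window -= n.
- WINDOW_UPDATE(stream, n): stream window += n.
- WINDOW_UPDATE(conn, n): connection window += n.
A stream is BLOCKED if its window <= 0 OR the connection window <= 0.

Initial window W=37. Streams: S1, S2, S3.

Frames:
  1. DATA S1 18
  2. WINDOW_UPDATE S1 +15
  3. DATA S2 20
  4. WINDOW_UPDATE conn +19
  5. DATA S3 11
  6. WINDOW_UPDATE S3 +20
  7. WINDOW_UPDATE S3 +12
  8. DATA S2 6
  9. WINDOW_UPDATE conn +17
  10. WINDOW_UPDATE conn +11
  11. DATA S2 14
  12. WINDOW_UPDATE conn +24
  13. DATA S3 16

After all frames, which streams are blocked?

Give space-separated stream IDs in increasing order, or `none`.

Op 1: conn=19 S1=19 S2=37 S3=37 blocked=[]
Op 2: conn=19 S1=34 S2=37 S3=37 blocked=[]
Op 3: conn=-1 S1=34 S2=17 S3=37 blocked=[1, 2, 3]
Op 4: conn=18 S1=34 S2=17 S3=37 blocked=[]
Op 5: conn=7 S1=34 S2=17 S3=26 blocked=[]
Op 6: conn=7 S1=34 S2=17 S3=46 blocked=[]
Op 7: conn=7 S1=34 S2=17 S3=58 blocked=[]
Op 8: conn=1 S1=34 S2=11 S3=58 blocked=[]
Op 9: conn=18 S1=34 S2=11 S3=58 blocked=[]
Op 10: conn=29 S1=34 S2=11 S3=58 blocked=[]
Op 11: conn=15 S1=34 S2=-3 S3=58 blocked=[2]
Op 12: conn=39 S1=34 S2=-3 S3=58 blocked=[2]
Op 13: conn=23 S1=34 S2=-3 S3=42 blocked=[2]

Answer: S2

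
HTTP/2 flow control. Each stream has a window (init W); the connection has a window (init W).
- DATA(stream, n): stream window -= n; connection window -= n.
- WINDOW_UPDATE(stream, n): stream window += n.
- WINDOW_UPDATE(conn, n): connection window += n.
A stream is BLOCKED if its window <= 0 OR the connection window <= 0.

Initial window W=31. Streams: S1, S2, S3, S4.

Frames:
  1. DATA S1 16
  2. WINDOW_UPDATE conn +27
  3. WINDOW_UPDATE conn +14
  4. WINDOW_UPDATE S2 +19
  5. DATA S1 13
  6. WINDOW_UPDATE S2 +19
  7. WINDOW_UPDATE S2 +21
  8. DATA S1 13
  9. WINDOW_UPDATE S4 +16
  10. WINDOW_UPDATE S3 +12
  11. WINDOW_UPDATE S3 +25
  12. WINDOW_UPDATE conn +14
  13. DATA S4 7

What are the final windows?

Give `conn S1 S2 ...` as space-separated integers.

Answer: 37 -11 90 68 40

Derivation:
Op 1: conn=15 S1=15 S2=31 S3=31 S4=31 blocked=[]
Op 2: conn=42 S1=15 S2=31 S3=31 S4=31 blocked=[]
Op 3: conn=56 S1=15 S2=31 S3=31 S4=31 blocked=[]
Op 4: conn=56 S1=15 S2=50 S3=31 S4=31 blocked=[]
Op 5: conn=43 S1=2 S2=50 S3=31 S4=31 blocked=[]
Op 6: conn=43 S1=2 S2=69 S3=31 S4=31 blocked=[]
Op 7: conn=43 S1=2 S2=90 S3=31 S4=31 blocked=[]
Op 8: conn=30 S1=-11 S2=90 S3=31 S4=31 blocked=[1]
Op 9: conn=30 S1=-11 S2=90 S3=31 S4=47 blocked=[1]
Op 10: conn=30 S1=-11 S2=90 S3=43 S4=47 blocked=[1]
Op 11: conn=30 S1=-11 S2=90 S3=68 S4=47 blocked=[1]
Op 12: conn=44 S1=-11 S2=90 S3=68 S4=47 blocked=[1]
Op 13: conn=37 S1=-11 S2=90 S3=68 S4=40 blocked=[1]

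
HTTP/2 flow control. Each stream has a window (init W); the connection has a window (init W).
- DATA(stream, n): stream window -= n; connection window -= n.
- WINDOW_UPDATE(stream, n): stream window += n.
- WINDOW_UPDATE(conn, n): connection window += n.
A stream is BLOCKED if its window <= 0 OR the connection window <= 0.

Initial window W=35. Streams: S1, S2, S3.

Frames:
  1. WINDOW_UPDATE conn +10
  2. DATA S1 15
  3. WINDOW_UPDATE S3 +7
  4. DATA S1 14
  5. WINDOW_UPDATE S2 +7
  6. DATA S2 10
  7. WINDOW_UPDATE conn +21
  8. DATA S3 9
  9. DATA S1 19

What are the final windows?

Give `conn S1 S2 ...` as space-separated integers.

Op 1: conn=45 S1=35 S2=35 S3=35 blocked=[]
Op 2: conn=30 S1=20 S2=35 S3=35 blocked=[]
Op 3: conn=30 S1=20 S2=35 S3=42 blocked=[]
Op 4: conn=16 S1=6 S2=35 S3=42 blocked=[]
Op 5: conn=16 S1=6 S2=42 S3=42 blocked=[]
Op 6: conn=6 S1=6 S2=32 S3=42 blocked=[]
Op 7: conn=27 S1=6 S2=32 S3=42 blocked=[]
Op 8: conn=18 S1=6 S2=32 S3=33 blocked=[]
Op 9: conn=-1 S1=-13 S2=32 S3=33 blocked=[1, 2, 3]

Answer: -1 -13 32 33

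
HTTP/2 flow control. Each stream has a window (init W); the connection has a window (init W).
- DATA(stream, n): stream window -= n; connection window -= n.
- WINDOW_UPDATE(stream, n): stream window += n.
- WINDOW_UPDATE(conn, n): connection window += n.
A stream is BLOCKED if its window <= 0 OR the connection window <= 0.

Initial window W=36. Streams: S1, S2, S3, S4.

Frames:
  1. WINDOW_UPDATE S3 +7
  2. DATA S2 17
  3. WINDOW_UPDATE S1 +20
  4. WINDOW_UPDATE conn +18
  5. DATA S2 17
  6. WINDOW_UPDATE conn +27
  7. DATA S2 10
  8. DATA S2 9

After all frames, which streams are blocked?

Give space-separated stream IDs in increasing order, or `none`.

Op 1: conn=36 S1=36 S2=36 S3=43 S4=36 blocked=[]
Op 2: conn=19 S1=36 S2=19 S3=43 S4=36 blocked=[]
Op 3: conn=19 S1=56 S2=19 S3=43 S4=36 blocked=[]
Op 4: conn=37 S1=56 S2=19 S3=43 S4=36 blocked=[]
Op 5: conn=20 S1=56 S2=2 S3=43 S4=36 blocked=[]
Op 6: conn=47 S1=56 S2=2 S3=43 S4=36 blocked=[]
Op 7: conn=37 S1=56 S2=-8 S3=43 S4=36 blocked=[2]
Op 8: conn=28 S1=56 S2=-17 S3=43 S4=36 blocked=[2]

Answer: S2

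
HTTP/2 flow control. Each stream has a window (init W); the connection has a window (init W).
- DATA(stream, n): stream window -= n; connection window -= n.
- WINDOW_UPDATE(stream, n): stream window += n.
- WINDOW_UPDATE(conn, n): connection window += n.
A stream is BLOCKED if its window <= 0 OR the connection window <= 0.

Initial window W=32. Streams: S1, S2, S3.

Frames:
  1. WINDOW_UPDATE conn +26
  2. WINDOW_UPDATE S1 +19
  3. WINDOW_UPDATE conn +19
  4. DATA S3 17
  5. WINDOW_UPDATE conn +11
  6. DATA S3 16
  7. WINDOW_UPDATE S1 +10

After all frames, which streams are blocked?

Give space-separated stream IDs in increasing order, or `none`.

Op 1: conn=58 S1=32 S2=32 S3=32 blocked=[]
Op 2: conn=58 S1=51 S2=32 S3=32 blocked=[]
Op 3: conn=77 S1=51 S2=32 S3=32 blocked=[]
Op 4: conn=60 S1=51 S2=32 S3=15 blocked=[]
Op 5: conn=71 S1=51 S2=32 S3=15 blocked=[]
Op 6: conn=55 S1=51 S2=32 S3=-1 blocked=[3]
Op 7: conn=55 S1=61 S2=32 S3=-1 blocked=[3]

Answer: S3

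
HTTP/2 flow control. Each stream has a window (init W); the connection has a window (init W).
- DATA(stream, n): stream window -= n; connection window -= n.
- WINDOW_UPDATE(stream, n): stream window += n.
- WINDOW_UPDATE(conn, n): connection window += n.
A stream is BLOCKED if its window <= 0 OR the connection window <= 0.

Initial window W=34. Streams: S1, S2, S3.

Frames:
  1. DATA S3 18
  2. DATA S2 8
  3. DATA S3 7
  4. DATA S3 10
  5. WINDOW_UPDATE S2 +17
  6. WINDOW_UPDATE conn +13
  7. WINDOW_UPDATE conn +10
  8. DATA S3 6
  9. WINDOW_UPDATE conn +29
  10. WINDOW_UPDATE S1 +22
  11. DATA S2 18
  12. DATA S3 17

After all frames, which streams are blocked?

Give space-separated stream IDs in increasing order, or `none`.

Op 1: conn=16 S1=34 S2=34 S3=16 blocked=[]
Op 2: conn=8 S1=34 S2=26 S3=16 blocked=[]
Op 3: conn=1 S1=34 S2=26 S3=9 blocked=[]
Op 4: conn=-9 S1=34 S2=26 S3=-1 blocked=[1, 2, 3]
Op 5: conn=-9 S1=34 S2=43 S3=-1 blocked=[1, 2, 3]
Op 6: conn=4 S1=34 S2=43 S3=-1 blocked=[3]
Op 7: conn=14 S1=34 S2=43 S3=-1 blocked=[3]
Op 8: conn=8 S1=34 S2=43 S3=-7 blocked=[3]
Op 9: conn=37 S1=34 S2=43 S3=-7 blocked=[3]
Op 10: conn=37 S1=56 S2=43 S3=-7 blocked=[3]
Op 11: conn=19 S1=56 S2=25 S3=-7 blocked=[3]
Op 12: conn=2 S1=56 S2=25 S3=-24 blocked=[3]

Answer: S3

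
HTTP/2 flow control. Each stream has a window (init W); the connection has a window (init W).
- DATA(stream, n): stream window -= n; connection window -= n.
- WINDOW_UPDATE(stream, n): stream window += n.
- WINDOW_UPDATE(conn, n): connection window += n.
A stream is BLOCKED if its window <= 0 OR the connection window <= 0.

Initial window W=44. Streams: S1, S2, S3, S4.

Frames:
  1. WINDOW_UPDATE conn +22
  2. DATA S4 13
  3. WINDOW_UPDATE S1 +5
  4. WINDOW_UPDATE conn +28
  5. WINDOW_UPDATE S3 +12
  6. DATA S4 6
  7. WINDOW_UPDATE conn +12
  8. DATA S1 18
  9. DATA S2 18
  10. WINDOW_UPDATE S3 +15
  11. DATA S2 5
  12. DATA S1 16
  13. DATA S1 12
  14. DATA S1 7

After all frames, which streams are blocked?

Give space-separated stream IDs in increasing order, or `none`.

Op 1: conn=66 S1=44 S2=44 S3=44 S4=44 blocked=[]
Op 2: conn=53 S1=44 S2=44 S3=44 S4=31 blocked=[]
Op 3: conn=53 S1=49 S2=44 S3=44 S4=31 blocked=[]
Op 4: conn=81 S1=49 S2=44 S3=44 S4=31 blocked=[]
Op 5: conn=81 S1=49 S2=44 S3=56 S4=31 blocked=[]
Op 6: conn=75 S1=49 S2=44 S3=56 S4=25 blocked=[]
Op 7: conn=87 S1=49 S2=44 S3=56 S4=25 blocked=[]
Op 8: conn=69 S1=31 S2=44 S3=56 S4=25 blocked=[]
Op 9: conn=51 S1=31 S2=26 S3=56 S4=25 blocked=[]
Op 10: conn=51 S1=31 S2=26 S3=71 S4=25 blocked=[]
Op 11: conn=46 S1=31 S2=21 S3=71 S4=25 blocked=[]
Op 12: conn=30 S1=15 S2=21 S3=71 S4=25 blocked=[]
Op 13: conn=18 S1=3 S2=21 S3=71 S4=25 blocked=[]
Op 14: conn=11 S1=-4 S2=21 S3=71 S4=25 blocked=[1]

Answer: S1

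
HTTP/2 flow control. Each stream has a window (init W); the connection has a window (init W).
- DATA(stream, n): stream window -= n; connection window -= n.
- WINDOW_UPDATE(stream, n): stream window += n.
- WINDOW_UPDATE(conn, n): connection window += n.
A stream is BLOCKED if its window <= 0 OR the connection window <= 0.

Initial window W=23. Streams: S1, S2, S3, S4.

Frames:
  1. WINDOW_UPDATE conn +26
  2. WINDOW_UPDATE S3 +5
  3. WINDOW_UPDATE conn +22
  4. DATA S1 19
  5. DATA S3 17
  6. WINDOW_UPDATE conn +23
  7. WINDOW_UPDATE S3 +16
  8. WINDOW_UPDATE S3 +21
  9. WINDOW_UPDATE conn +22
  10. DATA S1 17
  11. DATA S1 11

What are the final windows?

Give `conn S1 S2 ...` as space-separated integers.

Answer: 52 -24 23 48 23

Derivation:
Op 1: conn=49 S1=23 S2=23 S3=23 S4=23 blocked=[]
Op 2: conn=49 S1=23 S2=23 S3=28 S4=23 blocked=[]
Op 3: conn=71 S1=23 S2=23 S3=28 S4=23 blocked=[]
Op 4: conn=52 S1=4 S2=23 S3=28 S4=23 blocked=[]
Op 5: conn=35 S1=4 S2=23 S3=11 S4=23 blocked=[]
Op 6: conn=58 S1=4 S2=23 S3=11 S4=23 blocked=[]
Op 7: conn=58 S1=4 S2=23 S3=27 S4=23 blocked=[]
Op 8: conn=58 S1=4 S2=23 S3=48 S4=23 blocked=[]
Op 9: conn=80 S1=4 S2=23 S3=48 S4=23 blocked=[]
Op 10: conn=63 S1=-13 S2=23 S3=48 S4=23 blocked=[1]
Op 11: conn=52 S1=-24 S2=23 S3=48 S4=23 blocked=[1]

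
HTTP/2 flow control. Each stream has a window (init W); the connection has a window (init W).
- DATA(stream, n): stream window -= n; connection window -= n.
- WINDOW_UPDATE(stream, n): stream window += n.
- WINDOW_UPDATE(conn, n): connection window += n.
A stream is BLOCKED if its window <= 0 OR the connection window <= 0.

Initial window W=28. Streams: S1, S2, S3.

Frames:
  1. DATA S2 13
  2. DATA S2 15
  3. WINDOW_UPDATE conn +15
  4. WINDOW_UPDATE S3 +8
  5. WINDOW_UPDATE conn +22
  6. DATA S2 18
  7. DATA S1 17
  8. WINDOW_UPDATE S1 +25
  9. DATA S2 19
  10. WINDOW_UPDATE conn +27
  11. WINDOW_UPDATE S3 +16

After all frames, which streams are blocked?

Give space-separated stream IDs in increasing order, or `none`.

Op 1: conn=15 S1=28 S2=15 S3=28 blocked=[]
Op 2: conn=0 S1=28 S2=0 S3=28 blocked=[1, 2, 3]
Op 3: conn=15 S1=28 S2=0 S3=28 blocked=[2]
Op 4: conn=15 S1=28 S2=0 S3=36 blocked=[2]
Op 5: conn=37 S1=28 S2=0 S3=36 blocked=[2]
Op 6: conn=19 S1=28 S2=-18 S3=36 blocked=[2]
Op 7: conn=2 S1=11 S2=-18 S3=36 blocked=[2]
Op 8: conn=2 S1=36 S2=-18 S3=36 blocked=[2]
Op 9: conn=-17 S1=36 S2=-37 S3=36 blocked=[1, 2, 3]
Op 10: conn=10 S1=36 S2=-37 S3=36 blocked=[2]
Op 11: conn=10 S1=36 S2=-37 S3=52 blocked=[2]

Answer: S2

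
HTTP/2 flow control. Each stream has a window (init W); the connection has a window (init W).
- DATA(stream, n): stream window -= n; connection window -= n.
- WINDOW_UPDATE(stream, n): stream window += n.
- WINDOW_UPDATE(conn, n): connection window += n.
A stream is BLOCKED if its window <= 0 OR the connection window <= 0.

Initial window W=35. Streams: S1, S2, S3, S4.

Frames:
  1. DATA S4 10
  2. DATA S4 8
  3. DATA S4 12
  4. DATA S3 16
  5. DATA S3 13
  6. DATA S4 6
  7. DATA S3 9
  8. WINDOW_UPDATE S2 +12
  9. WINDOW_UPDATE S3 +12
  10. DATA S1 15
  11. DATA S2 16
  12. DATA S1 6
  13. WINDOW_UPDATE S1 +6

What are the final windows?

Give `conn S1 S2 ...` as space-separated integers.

Op 1: conn=25 S1=35 S2=35 S3=35 S4=25 blocked=[]
Op 2: conn=17 S1=35 S2=35 S3=35 S4=17 blocked=[]
Op 3: conn=5 S1=35 S2=35 S3=35 S4=5 blocked=[]
Op 4: conn=-11 S1=35 S2=35 S3=19 S4=5 blocked=[1, 2, 3, 4]
Op 5: conn=-24 S1=35 S2=35 S3=6 S4=5 blocked=[1, 2, 3, 4]
Op 6: conn=-30 S1=35 S2=35 S3=6 S4=-1 blocked=[1, 2, 3, 4]
Op 7: conn=-39 S1=35 S2=35 S3=-3 S4=-1 blocked=[1, 2, 3, 4]
Op 8: conn=-39 S1=35 S2=47 S3=-3 S4=-1 blocked=[1, 2, 3, 4]
Op 9: conn=-39 S1=35 S2=47 S3=9 S4=-1 blocked=[1, 2, 3, 4]
Op 10: conn=-54 S1=20 S2=47 S3=9 S4=-1 blocked=[1, 2, 3, 4]
Op 11: conn=-70 S1=20 S2=31 S3=9 S4=-1 blocked=[1, 2, 3, 4]
Op 12: conn=-76 S1=14 S2=31 S3=9 S4=-1 blocked=[1, 2, 3, 4]
Op 13: conn=-76 S1=20 S2=31 S3=9 S4=-1 blocked=[1, 2, 3, 4]

Answer: -76 20 31 9 -1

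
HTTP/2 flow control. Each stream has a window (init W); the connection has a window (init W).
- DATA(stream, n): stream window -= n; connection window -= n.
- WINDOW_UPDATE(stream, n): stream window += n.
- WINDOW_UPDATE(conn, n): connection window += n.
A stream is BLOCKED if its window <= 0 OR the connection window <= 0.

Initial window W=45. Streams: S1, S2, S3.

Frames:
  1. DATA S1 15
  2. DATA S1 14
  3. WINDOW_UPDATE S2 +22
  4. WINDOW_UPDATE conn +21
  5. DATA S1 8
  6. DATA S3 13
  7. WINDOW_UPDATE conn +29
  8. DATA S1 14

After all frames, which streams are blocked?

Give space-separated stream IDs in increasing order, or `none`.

Op 1: conn=30 S1=30 S2=45 S3=45 blocked=[]
Op 2: conn=16 S1=16 S2=45 S3=45 blocked=[]
Op 3: conn=16 S1=16 S2=67 S3=45 blocked=[]
Op 4: conn=37 S1=16 S2=67 S3=45 blocked=[]
Op 5: conn=29 S1=8 S2=67 S3=45 blocked=[]
Op 6: conn=16 S1=8 S2=67 S3=32 blocked=[]
Op 7: conn=45 S1=8 S2=67 S3=32 blocked=[]
Op 8: conn=31 S1=-6 S2=67 S3=32 blocked=[1]

Answer: S1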